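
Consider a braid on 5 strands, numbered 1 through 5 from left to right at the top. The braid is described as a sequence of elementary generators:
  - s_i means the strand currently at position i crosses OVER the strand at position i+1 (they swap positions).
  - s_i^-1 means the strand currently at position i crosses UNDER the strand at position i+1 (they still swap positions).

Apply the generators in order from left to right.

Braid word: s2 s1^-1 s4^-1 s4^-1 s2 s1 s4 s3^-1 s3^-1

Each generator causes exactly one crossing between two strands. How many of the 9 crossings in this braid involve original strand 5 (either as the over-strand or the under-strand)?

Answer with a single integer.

Answer: 5

Derivation:
Gen 1: crossing 2x3. Involves strand 5? no. Count so far: 0
Gen 2: crossing 1x3. Involves strand 5? no. Count so far: 0
Gen 3: crossing 4x5. Involves strand 5? yes. Count so far: 1
Gen 4: crossing 5x4. Involves strand 5? yes. Count so far: 2
Gen 5: crossing 1x2. Involves strand 5? no. Count so far: 2
Gen 6: crossing 3x2. Involves strand 5? no. Count so far: 2
Gen 7: crossing 4x5. Involves strand 5? yes. Count so far: 3
Gen 8: crossing 1x5. Involves strand 5? yes. Count so far: 4
Gen 9: crossing 5x1. Involves strand 5? yes. Count so far: 5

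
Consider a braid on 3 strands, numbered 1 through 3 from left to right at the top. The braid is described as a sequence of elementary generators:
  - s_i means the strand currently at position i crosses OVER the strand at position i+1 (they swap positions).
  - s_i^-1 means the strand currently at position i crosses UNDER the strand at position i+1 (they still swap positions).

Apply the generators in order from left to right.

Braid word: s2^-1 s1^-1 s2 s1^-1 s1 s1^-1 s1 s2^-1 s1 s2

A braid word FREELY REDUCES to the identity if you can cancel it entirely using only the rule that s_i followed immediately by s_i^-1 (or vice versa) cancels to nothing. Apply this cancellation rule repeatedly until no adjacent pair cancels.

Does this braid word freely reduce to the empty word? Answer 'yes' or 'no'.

Gen 1 (s2^-1): push. Stack: [s2^-1]
Gen 2 (s1^-1): push. Stack: [s2^-1 s1^-1]
Gen 3 (s2): push. Stack: [s2^-1 s1^-1 s2]
Gen 4 (s1^-1): push. Stack: [s2^-1 s1^-1 s2 s1^-1]
Gen 5 (s1): cancels prior s1^-1. Stack: [s2^-1 s1^-1 s2]
Gen 6 (s1^-1): push. Stack: [s2^-1 s1^-1 s2 s1^-1]
Gen 7 (s1): cancels prior s1^-1. Stack: [s2^-1 s1^-1 s2]
Gen 8 (s2^-1): cancels prior s2. Stack: [s2^-1 s1^-1]
Gen 9 (s1): cancels prior s1^-1. Stack: [s2^-1]
Gen 10 (s2): cancels prior s2^-1. Stack: []
Reduced word: (empty)

Answer: yes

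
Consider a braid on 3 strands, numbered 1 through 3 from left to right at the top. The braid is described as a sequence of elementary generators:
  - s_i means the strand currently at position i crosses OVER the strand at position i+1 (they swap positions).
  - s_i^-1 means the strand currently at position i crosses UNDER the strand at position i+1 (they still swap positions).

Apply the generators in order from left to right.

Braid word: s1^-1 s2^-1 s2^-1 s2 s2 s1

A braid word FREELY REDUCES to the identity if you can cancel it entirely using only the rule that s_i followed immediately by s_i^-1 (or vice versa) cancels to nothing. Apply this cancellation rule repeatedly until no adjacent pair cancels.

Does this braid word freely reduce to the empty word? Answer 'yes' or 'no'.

Answer: yes

Derivation:
Gen 1 (s1^-1): push. Stack: [s1^-1]
Gen 2 (s2^-1): push. Stack: [s1^-1 s2^-1]
Gen 3 (s2^-1): push. Stack: [s1^-1 s2^-1 s2^-1]
Gen 4 (s2): cancels prior s2^-1. Stack: [s1^-1 s2^-1]
Gen 5 (s2): cancels prior s2^-1. Stack: [s1^-1]
Gen 6 (s1): cancels prior s1^-1. Stack: []
Reduced word: (empty)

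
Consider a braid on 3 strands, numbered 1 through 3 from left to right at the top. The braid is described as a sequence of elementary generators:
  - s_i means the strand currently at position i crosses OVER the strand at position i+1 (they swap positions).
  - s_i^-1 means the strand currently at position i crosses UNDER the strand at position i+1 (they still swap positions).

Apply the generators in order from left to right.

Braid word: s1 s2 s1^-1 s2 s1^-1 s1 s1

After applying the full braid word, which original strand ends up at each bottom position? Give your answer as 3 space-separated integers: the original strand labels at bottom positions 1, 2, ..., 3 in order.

Answer: 1 3 2

Derivation:
Gen 1 (s1): strand 1 crosses over strand 2. Perm now: [2 1 3]
Gen 2 (s2): strand 1 crosses over strand 3. Perm now: [2 3 1]
Gen 3 (s1^-1): strand 2 crosses under strand 3. Perm now: [3 2 1]
Gen 4 (s2): strand 2 crosses over strand 1. Perm now: [3 1 2]
Gen 5 (s1^-1): strand 3 crosses under strand 1. Perm now: [1 3 2]
Gen 6 (s1): strand 1 crosses over strand 3. Perm now: [3 1 2]
Gen 7 (s1): strand 3 crosses over strand 1. Perm now: [1 3 2]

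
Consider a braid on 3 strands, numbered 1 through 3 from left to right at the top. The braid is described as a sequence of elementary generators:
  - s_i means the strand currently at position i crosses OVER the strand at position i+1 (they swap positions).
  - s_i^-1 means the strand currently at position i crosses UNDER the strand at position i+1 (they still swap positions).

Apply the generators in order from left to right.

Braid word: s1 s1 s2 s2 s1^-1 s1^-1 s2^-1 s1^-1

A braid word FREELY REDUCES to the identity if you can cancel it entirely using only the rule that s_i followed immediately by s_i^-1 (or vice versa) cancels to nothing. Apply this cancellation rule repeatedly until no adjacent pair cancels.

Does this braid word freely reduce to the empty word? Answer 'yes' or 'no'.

Gen 1 (s1): push. Stack: [s1]
Gen 2 (s1): push. Stack: [s1 s1]
Gen 3 (s2): push. Stack: [s1 s1 s2]
Gen 4 (s2): push. Stack: [s1 s1 s2 s2]
Gen 5 (s1^-1): push. Stack: [s1 s1 s2 s2 s1^-1]
Gen 6 (s1^-1): push. Stack: [s1 s1 s2 s2 s1^-1 s1^-1]
Gen 7 (s2^-1): push. Stack: [s1 s1 s2 s2 s1^-1 s1^-1 s2^-1]
Gen 8 (s1^-1): push. Stack: [s1 s1 s2 s2 s1^-1 s1^-1 s2^-1 s1^-1]
Reduced word: s1 s1 s2 s2 s1^-1 s1^-1 s2^-1 s1^-1

Answer: no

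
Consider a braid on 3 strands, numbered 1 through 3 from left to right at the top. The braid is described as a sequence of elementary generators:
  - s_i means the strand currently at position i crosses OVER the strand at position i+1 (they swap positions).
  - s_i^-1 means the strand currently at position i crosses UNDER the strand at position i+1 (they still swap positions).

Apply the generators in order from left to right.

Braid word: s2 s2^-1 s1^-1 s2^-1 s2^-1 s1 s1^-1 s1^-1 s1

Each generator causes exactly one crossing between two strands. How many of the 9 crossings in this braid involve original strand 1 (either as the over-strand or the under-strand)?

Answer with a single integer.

Answer: 7

Derivation:
Gen 1: crossing 2x3. Involves strand 1? no. Count so far: 0
Gen 2: crossing 3x2. Involves strand 1? no. Count so far: 0
Gen 3: crossing 1x2. Involves strand 1? yes. Count so far: 1
Gen 4: crossing 1x3. Involves strand 1? yes. Count so far: 2
Gen 5: crossing 3x1. Involves strand 1? yes. Count so far: 3
Gen 6: crossing 2x1. Involves strand 1? yes. Count so far: 4
Gen 7: crossing 1x2. Involves strand 1? yes. Count so far: 5
Gen 8: crossing 2x1. Involves strand 1? yes. Count so far: 6
Gen 9: crossing 1x2. Involves strand 1? yes. Count so far: 7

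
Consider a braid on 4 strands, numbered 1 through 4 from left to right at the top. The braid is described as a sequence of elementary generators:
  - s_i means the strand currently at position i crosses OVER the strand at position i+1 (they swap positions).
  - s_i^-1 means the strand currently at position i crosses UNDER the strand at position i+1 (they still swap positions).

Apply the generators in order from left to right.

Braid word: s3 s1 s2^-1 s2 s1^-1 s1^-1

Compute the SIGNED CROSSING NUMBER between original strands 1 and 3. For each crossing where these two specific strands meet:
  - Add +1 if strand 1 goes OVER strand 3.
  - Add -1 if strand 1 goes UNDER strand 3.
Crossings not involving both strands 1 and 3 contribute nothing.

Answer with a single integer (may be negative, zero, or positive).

Gen 1: crossing 3x4. Both 1&3? no. Sum: 0
Gen 2: crossing 1x2. Both 1&3? no. Sum: 0
Gen 3: crossing 1x4. Both 1&3? no. Sum: 0
Gen 4: crossing 4x1. Both 1&3? no. Sum: 0
Gen 5: crossing 2x1. Both 1&3? no. Sum: 0
Gen 6: crossing 1x2. Both 1&3? no. Sum: 0

Answer: 0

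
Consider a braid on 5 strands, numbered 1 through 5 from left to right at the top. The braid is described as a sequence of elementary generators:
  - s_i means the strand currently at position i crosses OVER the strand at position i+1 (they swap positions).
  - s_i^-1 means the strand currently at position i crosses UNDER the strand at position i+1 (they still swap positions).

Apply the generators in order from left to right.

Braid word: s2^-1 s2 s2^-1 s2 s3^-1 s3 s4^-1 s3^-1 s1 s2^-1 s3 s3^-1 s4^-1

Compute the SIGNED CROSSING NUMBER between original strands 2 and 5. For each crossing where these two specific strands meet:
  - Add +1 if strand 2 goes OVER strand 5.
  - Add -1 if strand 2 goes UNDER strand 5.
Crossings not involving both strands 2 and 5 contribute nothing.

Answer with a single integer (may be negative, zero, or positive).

Gen 1: crossing 2x3. Both 2&5? no. Sum: 0
Gen 2: crossing 3x2. Both 2&5? no. Sum: 0
Gen 3: crossing 2x3. Both 2&5? no. Sum: 0
Gen 4: crossing 3x2. Both 2&5? no. Sum: 0
Gen 5: crossing 3x4. Both 2&5? no. Sum: 0
Gen 6: crossing 4x3. Both 2&5? no. Sum: 0
Gen 7: crossing 4x5. Both 2&5? no. Sum: 0
Gen 8: crossing 3x5. Both 2&5? no. Sum: 0
Gen 9: crossing 1x2. Both 2&5? no. Sum: 0
Gen 10: crossing 1x5. Both 2&5? no. Sum: 0
Gen 11: crossing 1x3. Both 2&5? no. Sum: 0
Gen 12: crossing 3x1. Both 2&5? no. Sum: 0
Gen 13: crossing 3x4. Both 2&5? no. Sum: 0

Answer: 0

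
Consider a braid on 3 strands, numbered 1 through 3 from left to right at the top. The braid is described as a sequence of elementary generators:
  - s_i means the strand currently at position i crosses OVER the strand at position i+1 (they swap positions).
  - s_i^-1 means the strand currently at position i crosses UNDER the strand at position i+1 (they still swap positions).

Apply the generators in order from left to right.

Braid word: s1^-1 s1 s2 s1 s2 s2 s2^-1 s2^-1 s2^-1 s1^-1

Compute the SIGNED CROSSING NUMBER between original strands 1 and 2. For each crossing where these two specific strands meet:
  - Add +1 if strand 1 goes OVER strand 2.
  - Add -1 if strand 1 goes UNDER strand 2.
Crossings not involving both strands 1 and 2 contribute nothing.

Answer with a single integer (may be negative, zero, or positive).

Gen 1: 1 under 2. Both 1&2? yes. Contrib: -1. Sum: -1
Gen 2: 2 over 1. Both 1&2? yes. Contrib: -1. Sum: -2
Gen 3: crossing 2x3. Both 1&2? no. Sum: -2
Gen 4: crossing 1x3. Both 1&2? no. Sum: -2
Gen 5: 1 over 2. Both 1&2? yes. Contrib: +1. Sum: -1
Gen 6: 2 over 1. Both 1&2? yes. Contrib: -1. Sum: -2
Gen 7: 1 under 2. Both 1&2? yes. Contrib: -1. Sum: -3
Gen 8: 2 under 1. Both 1&2? yes. Contrib: +1. Sum: -2
Gen 9: 1 under 2. Both 1&2? yes. Contrib: -1. Sum: -3
Gen 10: crossing 3x2. Both 1&2? no. Sum: -3

Answer: -3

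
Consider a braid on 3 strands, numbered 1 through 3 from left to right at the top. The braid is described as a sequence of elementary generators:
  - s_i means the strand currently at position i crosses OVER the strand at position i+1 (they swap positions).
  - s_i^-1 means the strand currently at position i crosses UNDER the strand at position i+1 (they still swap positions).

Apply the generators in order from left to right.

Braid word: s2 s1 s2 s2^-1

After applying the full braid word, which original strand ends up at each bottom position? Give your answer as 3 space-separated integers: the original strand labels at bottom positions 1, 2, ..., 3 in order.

Gen 1 (s2): strand 2 crosses over strand 3. Perm now: [1 3 2]
Gen 2 (s1): strand 1 crosses over strand 3. Perm now: [3 1 2]
Gen 3 (s2): strand 1 crosses over strand 2. Perm now: [3 2 1]
Gen 4 (s2^-1): strand 2 crosses under strand 1. Perm now: [3 1 2]

Answer: 3 1 2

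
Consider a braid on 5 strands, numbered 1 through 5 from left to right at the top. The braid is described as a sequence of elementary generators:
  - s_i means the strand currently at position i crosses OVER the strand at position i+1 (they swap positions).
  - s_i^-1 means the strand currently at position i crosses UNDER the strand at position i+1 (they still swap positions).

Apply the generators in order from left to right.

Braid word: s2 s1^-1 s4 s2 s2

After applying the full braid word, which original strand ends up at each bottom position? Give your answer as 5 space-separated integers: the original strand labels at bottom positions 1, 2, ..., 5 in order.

Answer: 3 1 2 5 4

Derivation:
Gen 1 (s2): strand 2 crosses over strand 3. Perm now: [1 3 2 4 5]
Gen 2 (s1^-1): strand 1 crosses under strand 3. Perm now: [3 1 2 4 5]
Gen 3 (s4): strand 4 crosses over strand 5. Perm now: [3 1 2 5 4]
Gen 4 (s2): strand 1 crosses over strand 2. Perm now: [3 2 1 5 4]
Gen 5 (s2): strand 2 crosses over strand 1. Perm now: [3 1 2 5 4]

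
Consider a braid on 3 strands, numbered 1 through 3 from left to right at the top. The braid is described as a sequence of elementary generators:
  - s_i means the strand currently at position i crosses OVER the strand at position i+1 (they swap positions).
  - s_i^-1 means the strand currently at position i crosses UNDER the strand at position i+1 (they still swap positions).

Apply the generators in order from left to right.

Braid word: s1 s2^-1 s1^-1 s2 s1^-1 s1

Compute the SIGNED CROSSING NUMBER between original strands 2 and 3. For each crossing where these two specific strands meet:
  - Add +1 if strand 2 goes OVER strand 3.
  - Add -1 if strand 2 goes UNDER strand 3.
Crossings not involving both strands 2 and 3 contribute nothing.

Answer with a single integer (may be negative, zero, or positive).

Answer: -1

Derivation:
Gen 1: crossing 1x2. Both 2&3? no. Sum: 0
Gen 2: crossing 1x3. Both 2&3? no. Sum: 0
Gen 3: 2 under 3. Both 2&3? yes. Contrib: -1. Sum: -1
Gen 4: crossing 2x1. Both 2&3? no. Sum: -1
Gen 5: crossing 3x1. Both 2&3? no. Sum: -1
Gen 6: crossing 1x3. Both 2&3? no. Sum: -1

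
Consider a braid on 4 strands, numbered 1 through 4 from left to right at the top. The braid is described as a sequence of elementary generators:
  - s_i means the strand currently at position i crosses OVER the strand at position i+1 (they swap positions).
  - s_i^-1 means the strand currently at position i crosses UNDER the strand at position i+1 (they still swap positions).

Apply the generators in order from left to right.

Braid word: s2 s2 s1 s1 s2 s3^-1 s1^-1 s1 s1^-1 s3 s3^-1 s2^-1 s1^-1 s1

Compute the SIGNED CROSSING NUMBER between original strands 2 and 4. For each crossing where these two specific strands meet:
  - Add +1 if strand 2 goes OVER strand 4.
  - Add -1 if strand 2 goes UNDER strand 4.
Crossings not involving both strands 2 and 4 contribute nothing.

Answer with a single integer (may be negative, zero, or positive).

Answer: -3

Derivation:
Gen 1: crossing 2x3. Both 2&4? no. Sum: 0
Gen 2: crossing 3x2. Both 2&4? no. Sum: 0
Gen 3: crossing 1x2. Both 2&4? no. Sum: 0
Gen 4: crossing 2x1. Both 2&4? no. Sum: 0
Gen 5: crossing 2x3. Both 2&4? no. Sum: 0
Gen 6: 2 under 4. Both 2&4? yes. Contrib: -1. Sum: -1
Gen 7: crossing 1x3. Both 2&4? no. Sum: -1
Gen 8: crossing 3x1. Both 2&4? no. Sum: -1
Gen 9: crossing 1x3. Both 2&4? no. Sum: -1
Gen 10: 4 over 2. Both 2&4? yes. Contrib: -1. Sum: -2
Gen 11: 2 under 4. Both 2&4? yes. Contrib: -1. Sum: -3
Gen 12: crossing 1x4. Both 2&4? no. Sum: -3
Gen 13: crossing 3x4. Both 2&4? no. Sum: -3
Gen 14: crossing 4x3. Both 2&4? no. Sum: -3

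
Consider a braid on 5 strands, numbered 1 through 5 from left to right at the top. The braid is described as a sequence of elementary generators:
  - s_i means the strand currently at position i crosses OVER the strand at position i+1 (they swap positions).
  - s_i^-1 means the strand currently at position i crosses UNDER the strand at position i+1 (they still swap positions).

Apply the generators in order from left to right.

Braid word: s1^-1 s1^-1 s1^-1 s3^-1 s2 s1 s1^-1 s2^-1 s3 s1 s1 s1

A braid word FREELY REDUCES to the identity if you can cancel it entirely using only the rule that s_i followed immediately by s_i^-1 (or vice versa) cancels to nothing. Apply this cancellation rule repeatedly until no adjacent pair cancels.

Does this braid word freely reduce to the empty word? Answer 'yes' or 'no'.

Answer: yes

Derivation:
Gen 1 (s1^-1): push. Stack: [s1^-1]
Gen 2 (s1^-1): push. Stack: [s1^-1 s1^-1]
Gen 3 (s1^-1): push. Stack: [s1^-1 s1^-1 s1^-1]
Gen 4 (s3^-1): push. Stack: [s1^-1 s1^-1 s1^-1 s3^-1]
Gen 5 (s2): push. Stack: [s1^-1 s1^-1 s1^-1 s3^-1 s2]
Gen 6 (s1): push. Stack: [s1^-1 s1^-1 s1^-1 s3^-1 s2 s1]
Gen 7 (s1^-1): cancels prior s1. Stack: [s1^-1 s1^-1 s1^-1 s3^-1 s2]
Gen 8 (s2^-1): cancels prior s2. Stack: [s1^-1 s1^-1 s1^-1 s3^-1]
Gen 9 (s3): cancels prior s3^-1. Stack: [s1^-1 s1^-1 s1^-1]
Gen 10 (s1): cancels prior s1^-1. Stack: [s1^-1 s1^-1]
Gen 11 (s1): cancels prior s1^-1. Stack: [s1^-1]
Gen 12 (s1): cancels prior s1^-1. Stack: []
Reduced word: (empty)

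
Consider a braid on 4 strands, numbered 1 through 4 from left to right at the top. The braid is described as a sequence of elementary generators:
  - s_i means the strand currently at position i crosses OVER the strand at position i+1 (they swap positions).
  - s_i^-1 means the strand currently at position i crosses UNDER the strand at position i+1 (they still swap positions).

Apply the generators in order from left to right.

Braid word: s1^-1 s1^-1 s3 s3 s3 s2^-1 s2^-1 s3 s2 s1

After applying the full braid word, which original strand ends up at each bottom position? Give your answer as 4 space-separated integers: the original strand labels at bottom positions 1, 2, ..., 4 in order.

Gen 1 (s1^-1): strand 1 crosses under strand 2. Perm now: [2 1 3 4]
Gen 2 (s1^-1): strand 2 crosses under strand 1. Perm now: [1 2 3 4]
Gen 3 (s3): strand 3 crosses over strand 4. Perm now: [1 2 4 3]
Gen 4 (s3): strand 4 crosses over strand 3. Perm now: [1 2 3 4]
Gen 5 (s3): strand 3 crosses over strand 4. Perm now: [1 2 4 3]
Gen 6 (s2^-1): strand 2 crosses under strand 4. Perm now: [1 4 2 3]
Gen 7 (s2^-1): strand 4 crosses under strand 2. Perm now: [1 2 4 3]
Gen 8 (s3): strand 4 crosses over strand 3. Perm now: [1 2 3 4]
Gen 9 (s2): strand 2 crosses over strand 3. Perm now: [1 3 2 4]
Gen 10 (s1): strand 1 crosses over strand 3. Perm now: [3 1 2 4]

Answer: 3 1 2 4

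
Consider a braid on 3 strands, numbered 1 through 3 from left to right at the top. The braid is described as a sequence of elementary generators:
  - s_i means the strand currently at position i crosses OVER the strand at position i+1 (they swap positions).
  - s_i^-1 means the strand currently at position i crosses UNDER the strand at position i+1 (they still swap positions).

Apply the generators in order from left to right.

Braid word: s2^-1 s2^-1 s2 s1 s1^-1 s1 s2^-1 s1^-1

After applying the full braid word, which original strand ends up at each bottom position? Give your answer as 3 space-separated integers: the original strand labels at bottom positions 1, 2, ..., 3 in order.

Answer: 2 3 1

Derivation:
Gen 1 (s2^-1): strand 2 crosses under strand 3. Perm now: [1 3 2]
Gen 2 (s2^-1): strand 3 crosses under strand 2. Perm now: [1 2 3]
Gen 3 (s2): strand 2 crosses over strand 3. Perm now: [1 3 2]
Gen 4 (s1): strand 1 crosses over strand 3. Perm now: [3 1 2]
Gen 5 (s1^-1): strand 3 crosses under strand 1. Perm now: [1 3 2]
Gen 6 (s1): strand 1 crosses over strand 3. Perm now: [3 1 2]
Gen 7 (s2^-1): strand 1 crosses under strand 2. Perm now: [3 2 1]
Gen 8 (s1^-1): strand 3 crosses under strand 2. Perm now: [2 3 1]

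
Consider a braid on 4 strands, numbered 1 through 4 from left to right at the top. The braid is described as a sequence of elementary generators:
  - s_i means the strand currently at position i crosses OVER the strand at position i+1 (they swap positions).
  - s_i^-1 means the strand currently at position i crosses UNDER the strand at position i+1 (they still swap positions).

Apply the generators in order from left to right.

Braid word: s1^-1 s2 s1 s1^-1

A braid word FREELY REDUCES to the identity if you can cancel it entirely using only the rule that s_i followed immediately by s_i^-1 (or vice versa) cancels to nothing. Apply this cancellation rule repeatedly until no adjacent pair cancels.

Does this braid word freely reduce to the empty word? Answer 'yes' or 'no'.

Gen 1 (s1^-1): push. Stack: [s1^-1]
Gen 2 (s2): push. Stack: [s1^-1 s2]
Gen 3 (s1): push. Stack: [s1^-1 s2 s1]
Gen 4 (s1^-1): cancels prior s1. Stack: [s1^-1 s2]
Reduced word: s1^-1 s2

Answer: no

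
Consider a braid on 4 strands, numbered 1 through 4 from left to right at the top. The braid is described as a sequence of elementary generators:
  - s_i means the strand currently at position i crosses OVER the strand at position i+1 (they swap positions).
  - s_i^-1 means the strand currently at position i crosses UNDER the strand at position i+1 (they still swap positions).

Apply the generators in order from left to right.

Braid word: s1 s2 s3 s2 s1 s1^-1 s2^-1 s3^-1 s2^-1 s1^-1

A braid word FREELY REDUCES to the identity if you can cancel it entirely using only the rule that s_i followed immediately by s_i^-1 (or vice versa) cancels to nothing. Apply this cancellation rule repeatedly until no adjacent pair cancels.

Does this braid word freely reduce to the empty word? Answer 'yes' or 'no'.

Gen 1 (s1): push. Stack: [s1]
Gen 2 (s2): push. Stack: [s1 s2]
Gen 3 (s3): push. Stack: [s1 s2 s3]
Gen 4 (s2): push. Stack: [s1 s2 s3 s2]
Gen 5 (s1): push. Stack: [s1 s2 s3 s2 s1]
Gen 6 (s1^-1): cancels prior s1. Stack: [s1 s2 s3 s2]
Gen 7 (s2^-1): cancels prior s2. Stack: [s1 s2 s3]
Gen 8 (s3^-1): cancels prior s3. Stack: [s1 s2]
Gen 9 (s2^-1): cancels prior s2. Stack: [s1]
Gen 10 (s1^-1): cancels prior s1. Stack: []
Reduced word: (empty)

Answer: yes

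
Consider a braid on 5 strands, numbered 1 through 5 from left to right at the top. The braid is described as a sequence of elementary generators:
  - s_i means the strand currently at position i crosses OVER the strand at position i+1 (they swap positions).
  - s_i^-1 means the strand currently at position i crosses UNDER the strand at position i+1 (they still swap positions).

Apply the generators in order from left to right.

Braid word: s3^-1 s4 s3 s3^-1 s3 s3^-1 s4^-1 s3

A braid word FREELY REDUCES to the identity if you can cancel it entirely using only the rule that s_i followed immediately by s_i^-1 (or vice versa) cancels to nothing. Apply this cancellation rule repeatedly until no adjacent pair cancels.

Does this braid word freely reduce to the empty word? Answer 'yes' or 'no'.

Answer: yes

Derivation:
Gen 1 (s3^-1): push. Stack: [s3^-1]
Gen 2 (s4): push. Stack: [s3^-1 s4]
Gen 3 (s3): push. Stack: [s3^-1 s4 s3]
Gen 4 (s3^-1): cancels prior s3. Stack: [s3^-1 s4]
Gen 5 (s3): push. Stack: [s3^-1 s4 s3]
Gen 6 (s3^-1): cancels prior s3. Stack: [s3^-1 s4]
Gen 7 (s4^-1): cancels prior s4. Stack: [s3^-1]
Gen 8 (s3): cancels prior s3^-1. Stack: []
Reduced word: (empty)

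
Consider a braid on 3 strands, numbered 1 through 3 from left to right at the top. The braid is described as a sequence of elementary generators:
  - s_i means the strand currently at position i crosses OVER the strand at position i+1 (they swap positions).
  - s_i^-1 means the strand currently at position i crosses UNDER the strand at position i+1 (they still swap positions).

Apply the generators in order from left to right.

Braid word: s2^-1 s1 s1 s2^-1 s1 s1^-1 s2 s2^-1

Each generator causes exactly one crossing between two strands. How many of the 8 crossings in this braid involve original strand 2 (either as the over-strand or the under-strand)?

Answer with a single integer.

Gen 1: crossing 2x3. Involves strand 2? yes. Count so far: 1
Gen 2: crossing 1x3. Involves strand 2? no. Count so far: 1
Gen 3: crossing 3x1. Involves strand 2? no. Count so far: 1
Gen 4: crossing 3x2. Involves strand 2? yes. Count so far: 2
Gen 5: crossing 1x2. Involves strand 2? yes. Count so far: 3
Gen 6: crossing 2x1. Involves strand 2? yes. Count so far: 4
Gen 7: crossing 2x3. Involves strand 2? yes. Count so far: 5
Gen 8: crossing 3x2. Involves strand 2? yes. Count so far: 6

Answer: 6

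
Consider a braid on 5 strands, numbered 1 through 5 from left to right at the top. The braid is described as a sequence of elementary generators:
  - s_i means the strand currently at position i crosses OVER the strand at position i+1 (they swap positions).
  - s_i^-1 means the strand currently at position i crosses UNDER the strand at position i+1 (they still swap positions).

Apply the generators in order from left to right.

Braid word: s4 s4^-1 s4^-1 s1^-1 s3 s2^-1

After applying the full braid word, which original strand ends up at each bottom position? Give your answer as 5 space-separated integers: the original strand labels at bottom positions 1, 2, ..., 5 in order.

Answer: 2 5 1 3 4

Derivation:
Gen 1 (s4): strand 4 crosses over strand 5. Perm now: [1 2 3 5 4]
Gen 2 (s4^-1): strand 5 crosses under strand 4. Perm now: [1 2 3 4 5]
Gen 3 (s4^-1): strand 4 crosses under strand 5. Perm now: [1 2 3 5 4]
Gen 4 (s1^-1): strand 1 crosses under strand 2. Perm now: [2 1 3 5 4]
Gen 5 (s3): strand 3 crosses over strand 5. Perm now: [2 1 5 3 4]
Gen 6 (s2^-1): strand 1 crosses under strand 5. Perm now: [2 5 1 3 4]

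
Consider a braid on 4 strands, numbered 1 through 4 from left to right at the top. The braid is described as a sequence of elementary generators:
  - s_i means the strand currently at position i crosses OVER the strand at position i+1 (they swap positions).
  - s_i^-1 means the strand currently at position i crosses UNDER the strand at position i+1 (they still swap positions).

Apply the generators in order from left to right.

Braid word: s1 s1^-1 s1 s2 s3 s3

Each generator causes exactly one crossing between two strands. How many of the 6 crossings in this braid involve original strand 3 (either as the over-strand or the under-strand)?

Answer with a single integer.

Answer: 1

Derivation:
Gen 1: crossing 1x2. Involves strand 3? no. Count so far: 0
Gen 2: crossing 2x1. Involves strand 3? no. Count so far: 0
Gen 3: crossing 1x2. Involves strand 3? no. Count so far: 0
Gen 4: crossing 1x3. Involves strand 3? yes. Count so far: 1
Gen 5: crossing 1x4. Involves strand 3? no. Count so far: 1
Gen 6: crossing 4x1. Involves strand 3? no. Count so far: 1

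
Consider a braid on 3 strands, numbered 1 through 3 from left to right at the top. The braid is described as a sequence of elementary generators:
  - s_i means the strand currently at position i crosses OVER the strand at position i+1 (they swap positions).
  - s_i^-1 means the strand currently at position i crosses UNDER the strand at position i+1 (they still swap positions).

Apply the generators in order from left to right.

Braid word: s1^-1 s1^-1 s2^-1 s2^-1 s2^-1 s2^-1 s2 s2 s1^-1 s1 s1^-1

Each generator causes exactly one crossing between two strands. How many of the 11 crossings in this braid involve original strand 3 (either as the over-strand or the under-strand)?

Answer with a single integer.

Answer: 6

Derivation:
Gen 1: crossing 1x2. Involves strand 3? no. Count so far: 0
Gen 2: crossing 2x1. Involves strand 3? no. Count so far: 0
Gen 3: crossing 2x3. Involves strand 3? yes. Count so far: 1
Gen 4: crossing 3x2. Involves strand 3? yes. Count so far: 2
Gen 5: crossing 2x3. Involves strand 3? yes. Count so far: 3
Gen 6: crossing 3x2. Involves strand 3? yes. Count so far: 4
Gen 7: crossing 2x3. Involves strand 3? yes. Count so far: 5
Gen 8: crossing 3x2. Involves strand 3? yes. Count so far: 6
Gen 9: crossing 1x2. Involves strand 3? no. Count so far: 6
Gen 10: crossing 2x1. Involves strand 3? no. Count so far: 6
Gen 11: crossing 1x2. Involves strand 3? no. Count so far: 6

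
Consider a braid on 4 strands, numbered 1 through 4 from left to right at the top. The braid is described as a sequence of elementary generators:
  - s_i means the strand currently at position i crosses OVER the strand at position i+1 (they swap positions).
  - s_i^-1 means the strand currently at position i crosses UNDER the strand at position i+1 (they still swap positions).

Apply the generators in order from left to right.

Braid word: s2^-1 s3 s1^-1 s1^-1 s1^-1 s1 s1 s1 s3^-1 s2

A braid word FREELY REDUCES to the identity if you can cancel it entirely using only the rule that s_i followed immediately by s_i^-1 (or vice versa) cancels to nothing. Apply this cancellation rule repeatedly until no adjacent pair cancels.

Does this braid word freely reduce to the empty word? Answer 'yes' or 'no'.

Answer: yes

Derivation:
Gen 1 (s2^-1): push. Stack: [s2^-1]
Gen 2 (s3): push. Stack: [s2^-1 s3]
Gen 3 (s1^-1): push. Stack: [s2^-1 s3 s1^-1]
Gen 4 (s1^-1): push. Stack: [s2^-1 s3 s1^-1 s1^-1]
Gen 5 (s1^-1): push. Stack: [s2^-1 s3 s1^-1 s1^-1 s1^-1]
Gen 6 (s1): cancels prior s1^-1. Stack: [s2^-1 s3 s1^-1 s1^-1]
Gen 7 (s1): cancels prior s1^-1. Stack: [s2^-1 s3 s1^-1]
Gen 8 (s1): cancels prior s1^-1. Stack: [s2^-1 s3]
Gen 9 (s3^-1): cancels prior s3. Stack: [s2^-1]
Gen 10 (s2): cancels prior s2^-1. Stack: []
Reduced word: (empty)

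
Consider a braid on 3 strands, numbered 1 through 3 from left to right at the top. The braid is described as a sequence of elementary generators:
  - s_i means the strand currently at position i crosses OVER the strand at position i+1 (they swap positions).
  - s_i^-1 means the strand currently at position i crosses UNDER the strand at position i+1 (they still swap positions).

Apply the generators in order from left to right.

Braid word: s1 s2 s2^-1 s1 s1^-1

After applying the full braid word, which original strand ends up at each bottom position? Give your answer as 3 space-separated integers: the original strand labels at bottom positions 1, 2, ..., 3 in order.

Answer: 2 1 3

Derivation:
Gen 1 (s1): strand 1 crosses over strand 2. Perm now: [2 1 3]
Gen 2 (s2): strand 1 crosses over strand 3. Perm now: [2 3 1]
Gen 3 (s2^-1): strand 3 crosses under strand 1. Perm now: [2 1 3]
Gen 4 (s1): strand 2 crosses over strand 1. Perm now: [1 2 3]
Gen 5 (s1^-1): strand 1 crosses under strand 2. Perm now: [2 1 3]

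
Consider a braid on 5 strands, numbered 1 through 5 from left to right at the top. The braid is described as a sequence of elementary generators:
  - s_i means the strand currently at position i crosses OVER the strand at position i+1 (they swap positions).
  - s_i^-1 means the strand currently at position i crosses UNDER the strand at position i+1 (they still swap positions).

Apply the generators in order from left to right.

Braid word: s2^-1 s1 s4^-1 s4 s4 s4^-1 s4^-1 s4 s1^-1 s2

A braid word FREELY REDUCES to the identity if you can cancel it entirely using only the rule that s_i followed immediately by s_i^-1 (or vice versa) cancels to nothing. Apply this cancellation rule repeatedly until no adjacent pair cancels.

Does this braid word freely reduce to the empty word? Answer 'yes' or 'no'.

Gen 1 (s2^-1): push. Stack: [s2^-1]
Gen 2 (s1): push. Stack: [s2^-1 s1]
Gen 3 (s4^-1): push. Stack: [s2^-1 s1 s4^-1]
Gen 4 (s4): cancels prior s4^-1. Stack: [s2^-1 s1]
Gen 5 (s4): push. Stack: [s2^-1 s1 s4]
Gen 6 (s4^-1): cancels prior s4. Stack: [s2^-1 s1]
Gen 7 (s4^-1): push. Stack: [s2^-1 s1 s4^-1]
Gen 8 (s4): cancels prior s4^-1. Stack: [s2^-1 s1]
Gen 9 (s1^-1): cancels prior s1. Stack: [s2^-1]
Gen 10 (s2): cancels prior s2^-1. Stack: []
Reduced word: (empty)

Answer: yes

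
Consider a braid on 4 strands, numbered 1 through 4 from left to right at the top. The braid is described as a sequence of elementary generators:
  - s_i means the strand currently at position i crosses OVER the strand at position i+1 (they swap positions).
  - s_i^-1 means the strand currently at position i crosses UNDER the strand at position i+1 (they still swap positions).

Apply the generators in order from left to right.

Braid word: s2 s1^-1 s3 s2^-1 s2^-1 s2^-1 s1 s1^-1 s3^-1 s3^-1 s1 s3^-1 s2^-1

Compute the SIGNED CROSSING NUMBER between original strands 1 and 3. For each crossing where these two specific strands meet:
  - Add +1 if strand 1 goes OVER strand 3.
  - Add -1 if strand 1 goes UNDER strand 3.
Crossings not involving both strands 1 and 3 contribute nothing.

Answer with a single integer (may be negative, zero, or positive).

Gen 1: crossing 2x3. Both 1&3? no. Sum: 0
Gen 2: 1 under 3. Both 1&3? yes. Contrib: -1. Sum: -1
Gen 3: crossing 2x4. Both 1&3? no. Sum: -1
Gen 4: crossing 1x4. Both 1&3? no. Sum: -1
Gen 5: crossing 4x1. Both 1&3? no. Sum: -1
Gen 6: crossing 1x4. Both 1&3? no. Sum: -1
Gen 7: crossing 3x4. Both 1&3? no. Sum: -1
Gen 8: crossing 4x3. Both 1&3? no. Sum: -1
Gen 9: crossing 1x2. Both 1&3? no. Sum: -1
Gen 10: crossing 2x1. Both 1&3? no. Sum: -1
Gen 11: crossing 3x4. Both 1&3? no. Sum: -1
Gen 12: crossing 1x2. Both 1&3? no. Sum: -1
Gen 13: crossing 3x2. Both 1&3? no. Sum: -1

Answer: -1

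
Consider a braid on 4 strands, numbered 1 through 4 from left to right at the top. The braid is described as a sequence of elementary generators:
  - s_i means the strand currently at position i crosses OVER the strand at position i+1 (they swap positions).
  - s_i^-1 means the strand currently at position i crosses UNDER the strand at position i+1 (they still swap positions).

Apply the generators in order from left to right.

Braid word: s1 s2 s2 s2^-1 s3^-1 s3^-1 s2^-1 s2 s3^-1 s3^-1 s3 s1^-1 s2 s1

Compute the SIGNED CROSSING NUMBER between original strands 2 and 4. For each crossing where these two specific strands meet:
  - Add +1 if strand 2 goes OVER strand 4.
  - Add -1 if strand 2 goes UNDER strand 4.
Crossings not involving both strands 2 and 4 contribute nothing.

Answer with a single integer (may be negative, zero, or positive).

Answer: 1

Derivation:
Gen 1: crossing 1x2. Both 2&4? no. Sum: 0
Gen 2: crossing 1x3. Both 2&4? no. Sum: 0
Gen 3: crossing 3x1. Both 2&4? no. Sum: 0
Gen 4: crossing 1x3. Both 2&4? no. Sum: 0
Gen 5: crossing 1x4. Both 2&4? no. Sum: 0
Gen 6: crossing 4x1. Both 2&4? no. Sum: 0
Gen 7: crossing 3x1. Both 2&4? no. Sum: 0
Gen 8: crossing 1x3. Both 2&4? no. Sum: 0
Gen 9: crossing 1x4. Both 2&4? no. Sum: 0
Gen 10: crossing 4x1. Both 2&4? no. Sum: 0
Gen 11: crossing 1x4. Both 2&4? no. Sum: 0
Gen 12: crossing 2x3. Both 2&4? no. Sum: 0
Gen 13: 2 over 4. Both 2&4? yes. Contrib: +1. Sum: 1
Gen 14: crossing 3x4. Both 2&4? no. Sum: 1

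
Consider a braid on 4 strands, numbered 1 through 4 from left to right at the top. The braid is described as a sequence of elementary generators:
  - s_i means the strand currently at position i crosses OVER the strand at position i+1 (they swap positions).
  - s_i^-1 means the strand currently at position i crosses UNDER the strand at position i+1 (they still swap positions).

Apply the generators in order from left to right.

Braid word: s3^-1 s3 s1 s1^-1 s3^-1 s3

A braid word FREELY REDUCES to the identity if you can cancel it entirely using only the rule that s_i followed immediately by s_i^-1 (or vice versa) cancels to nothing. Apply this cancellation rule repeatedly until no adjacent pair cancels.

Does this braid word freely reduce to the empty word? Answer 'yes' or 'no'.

Answer: yes

Derivation:
Gen 1 (s3^-1): push. Stack: [s3^-1]
Gen 2 (s3): cancels prior s3^-1. Stack: []
Gen 3 (s1): push. Stack: [s1]
Gen 4 (s1^-1): cancels prior s1. Stack: []
Gen 5 (s3^-1): push. Stack: [s3^-1]
Gen 6 (s3): cancels prior s3^-1. Stack: []
Reduced word: (empty)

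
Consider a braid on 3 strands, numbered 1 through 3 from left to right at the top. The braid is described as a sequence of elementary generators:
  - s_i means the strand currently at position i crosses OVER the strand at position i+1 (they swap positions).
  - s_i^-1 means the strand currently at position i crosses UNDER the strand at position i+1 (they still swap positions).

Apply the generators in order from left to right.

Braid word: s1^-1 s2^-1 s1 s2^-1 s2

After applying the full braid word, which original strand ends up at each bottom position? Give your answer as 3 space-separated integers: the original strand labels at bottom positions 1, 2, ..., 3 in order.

Gen 1 (s1^-1): strand 1 crosses under strand 2. Perm now: [2 1 3]
Gen 2 (s2^-1): strand 1 crosses under strand 3. Perm now: [2 3 1]
Gen 3 (s1): strand 2 crosses over strand 3. Perm now: [3 2 1]
Gen 4 (s2^-1): strand 2 crosses under strand 1. Perm now: [3 1 2]
Gen 5 (s2): strand 1 crosses over strand 2. Perm now: [3 2 1]

Answer: 3 2 1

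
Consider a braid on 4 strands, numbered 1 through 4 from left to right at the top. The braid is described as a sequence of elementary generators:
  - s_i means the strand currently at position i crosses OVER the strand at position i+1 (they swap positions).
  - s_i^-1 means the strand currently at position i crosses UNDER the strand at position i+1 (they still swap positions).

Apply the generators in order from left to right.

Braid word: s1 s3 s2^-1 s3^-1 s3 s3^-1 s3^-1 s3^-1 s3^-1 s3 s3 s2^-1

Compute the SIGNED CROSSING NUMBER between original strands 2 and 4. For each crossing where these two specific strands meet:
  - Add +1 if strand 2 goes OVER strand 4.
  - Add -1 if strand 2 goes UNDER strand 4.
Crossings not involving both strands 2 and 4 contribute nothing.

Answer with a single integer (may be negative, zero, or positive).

Gen 1: crossing 1x2. Both 2&4? no. Sum: 0
Gen 2: crossing 3x4. Both 2&4? no. Sum: 0
Gen 3: crossing 1x4. Both 2&4? no. Sum: 0
Gen 4: crossing 1x3. Both 2&4? no. Sum: 0
Gen 5: crossing 3x1. Both 2&4? no. Sum: 0
Gen 6: crossing 1x3. Both 2&4? no. Sum: 0
Gen 7: crossing 3x1. Both 2&4? no. Sum: 0
Gen 8: crossing 1x3. Both 2&4? no. Sum: 0
Gen 9: crossing 3x1. Both 2&4? no. Sum: 0
Gen 10: crossing 1x3. Both 2&4? no. Sum: 0
Gen 11: crossing 3x1. Both 2&4? no. Sum: 0
Gen 12: crossing 4x1. Both 2&4? no. Sum: 0

Answer: 0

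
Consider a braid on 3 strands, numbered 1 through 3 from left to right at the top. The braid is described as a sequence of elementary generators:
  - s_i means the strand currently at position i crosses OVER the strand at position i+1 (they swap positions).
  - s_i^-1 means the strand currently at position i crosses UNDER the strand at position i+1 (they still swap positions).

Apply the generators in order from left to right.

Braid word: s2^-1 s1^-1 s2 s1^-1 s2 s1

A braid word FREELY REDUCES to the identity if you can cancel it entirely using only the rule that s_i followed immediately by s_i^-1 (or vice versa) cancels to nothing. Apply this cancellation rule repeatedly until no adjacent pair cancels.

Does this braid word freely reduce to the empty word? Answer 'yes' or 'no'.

Gen 1 (s2^-1): push. Stack: [s2^-1]
Gen 2 (s1^-1): push. Stack: [s2^-1 s1^-1]
Gen 3 (s2): push. Stack: [s2^-1 s1^-1 s2]
Gen 4 (s1^-1): push. Stack: [s2^-1 s1^-1 s2 s1^-1]
Gen 5 (s2): push. Stack: [s2^-1 s1^-1 s2 s1^-1 s2]
Gen 6 (s1): push. Stack: [s2^-1 s1^-1 s2 s1^-1 s2 s1]
Reduced word: s2^-1 s1^-1 s2 s1^-1 s2 s1

Answer: no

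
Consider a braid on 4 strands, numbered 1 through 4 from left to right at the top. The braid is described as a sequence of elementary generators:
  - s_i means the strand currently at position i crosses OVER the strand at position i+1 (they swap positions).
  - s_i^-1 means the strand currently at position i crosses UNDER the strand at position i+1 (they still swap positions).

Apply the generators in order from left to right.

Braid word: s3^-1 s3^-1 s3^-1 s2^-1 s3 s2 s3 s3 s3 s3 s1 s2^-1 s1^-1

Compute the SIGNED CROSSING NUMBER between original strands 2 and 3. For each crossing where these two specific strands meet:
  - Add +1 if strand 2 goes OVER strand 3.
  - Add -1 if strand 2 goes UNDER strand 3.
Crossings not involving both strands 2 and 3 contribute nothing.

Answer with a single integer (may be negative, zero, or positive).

Answer: 1

Derivation:
Gen 1: crossing 3x4. Both 2&3? no. Sum: 0
Gen 2: crossing 4x3. Both 2&3? no. Sum: 0
Gen 3: crossing 3x4. Both 2&3? no. Sum: 0
Gen 4: crossing 2x4. Both 2&3? no. Sum: 0
Gen 5: 2 over 3. Both 2&3? yes. Contrib: +1. Sum: 1
Gen 6: crossing 4x3. Both 2&3? no. Sum: 1
Gen 7: crossing 4x2. Both 2&3? no. Sum: 1
Gen 8: crossing 2x4. Both 2&3? no. Sum: 1
Gen 9: crossing 4x2. Both 2&3? no. Sum: 1
Gen 10: crossing 2x4. Both 2&3? no. Sum: 1
Gen 11: crossing 1x3. Both 2&3? no. Sum: 1
Gen 12: crossing 1x4. Both 2&3? no. Sum: 1
Gen 13: crossing 3x4. Both 2&3? no. Sum: 1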